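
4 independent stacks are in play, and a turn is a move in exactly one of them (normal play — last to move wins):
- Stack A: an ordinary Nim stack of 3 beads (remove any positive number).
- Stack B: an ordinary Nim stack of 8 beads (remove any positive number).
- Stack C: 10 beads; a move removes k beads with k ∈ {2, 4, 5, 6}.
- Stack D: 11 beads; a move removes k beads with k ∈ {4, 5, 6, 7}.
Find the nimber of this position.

10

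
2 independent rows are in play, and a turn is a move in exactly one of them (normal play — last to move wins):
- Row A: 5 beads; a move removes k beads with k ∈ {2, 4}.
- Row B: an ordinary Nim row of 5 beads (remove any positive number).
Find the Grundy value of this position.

Grundy values for row A (subtraction set {2, 4}):
k:     0  1  2  3  4  5
g(k):  0  0  1  1  2  2
So g(5) = 2.
Row B is a plain Nim row of size 5, so its Grundy value is 5.
By the Sprague-Grundy theorem, the Grundy value of a sum of independent games is the XOR of the component values.
Combined value = 2 XOR 5 = 7.

7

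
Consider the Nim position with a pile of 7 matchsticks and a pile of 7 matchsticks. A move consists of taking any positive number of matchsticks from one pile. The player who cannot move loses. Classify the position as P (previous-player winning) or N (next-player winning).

P-position

Nim-sum: 7 ^ 7 = 0.
The nim-sum is 0, so this is a P-position: the player to move is in a losing position under optimal play.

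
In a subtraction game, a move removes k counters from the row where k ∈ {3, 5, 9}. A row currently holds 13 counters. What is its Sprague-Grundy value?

Build the Grundy sequence with g(k) = mex{g(k−s) : s ∈ {3, 5, 9}, s ≤ k}:
g(0) = mex{} = 0
g(1) = mex{} = 0
g(2) = mex{} = 0
g(3) = mex{0} = 1
g(4) = mex{0} = 1
g(5) = mex{0} = 1
g(6) = mex{0,1} = 2
g(7) = mex{0,1} = 2
g(8) = mex{1} = 0
g(9) = mex{0,1,2} = 3
g(10) = mex{0,1,2} = 3
g(11) = mex{0,2} = 1
g(12) = mex{1,2,3} = 0
g(13) = mex{0,1,3} = 2
So g(13) = 2.

2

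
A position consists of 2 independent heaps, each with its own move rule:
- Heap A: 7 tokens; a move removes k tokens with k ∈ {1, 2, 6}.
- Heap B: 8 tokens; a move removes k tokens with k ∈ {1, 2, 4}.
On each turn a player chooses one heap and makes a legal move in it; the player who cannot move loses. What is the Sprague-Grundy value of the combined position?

Grundy values for heap A (subtraction set {1, 2, 6}):
k:     0  1  2  3  4  5  6  7
g(k):  0  1  2  0  1  2  3  0
So g(7) = 0.
Build the Grundy sequence for heap B with g(k) = mex{g(k−s) : s ∈ {1, 2, 4}, s ≤ k}:
k:     0  1  2  3  4  5  6  7  8
g(k):  0  1  2  0  1  2  0  1  2
So g(8) = 2.
The value of a disjunctive sum is the nim-sum of the parts.
Combined value = 0 XOR 2 = 2.

2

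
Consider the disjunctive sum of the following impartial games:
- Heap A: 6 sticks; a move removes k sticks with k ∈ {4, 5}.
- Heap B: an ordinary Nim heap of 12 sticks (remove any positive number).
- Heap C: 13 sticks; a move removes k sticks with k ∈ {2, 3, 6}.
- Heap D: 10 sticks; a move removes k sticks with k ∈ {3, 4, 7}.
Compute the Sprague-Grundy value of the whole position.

Build the Grundy sequence for heap A with g(k) = mex{g(k−s) : s ∈ {4, 5}, s ≤ k}:
g(0) = mex{} = 0
g(1) = mex{} = 0
g(2) = mex{} = 0
g(3) = mex{} = 0
g(4) = mex{0} = 1
g(5) = mex{0} = 1
g(6) = mex{0} = 1
So g(6) = 1.
Heap B is a plain Nim heap of size 12, so its Grundy value is 12.
Build the Grundy sequence for heap C with g(k) = mex{g(k−s) : s ∈ {2, 3, 6}, s ≤ k}:
g(0) = mex{} = 0
g(1) = mex{} = 0
g(2) = mex{0} = 1
g(3) = mex{0} = 1
g(4) = mex{0,1} = 2
g(5) = mex{1} = 0
g(6) = mex{0,1,2} = 3
g(7) = mex{0,2} = 1
g(8) = mex{0,1,3} = 2
g(9) = mex{1,3} = 0
g(10) = mex{1,2} = 0
g(11) = mex{0,2} = 1
g(12) = mex{0,3} = 1
g(13) = mex{0,1} = 2
So g(13) = 2.
Build the Grundy sequence for heap D with g(k) = mex{g(k−s) : s ∈ {3, 4, 7}, s ≤ k}:
k:     0  1  2  3  4  5  6  7  8  9 10
g(k):  0  0  0  1  1  1  2  2  2  3  0
So g(10) = 0.
By the Sprague-Grundy theorem, the Grundy value of a sum of independent games is the XOR of the component values.
Combined value = 1 ⊕ 12 ⊕ 2 ⊕ 0 = 15.

15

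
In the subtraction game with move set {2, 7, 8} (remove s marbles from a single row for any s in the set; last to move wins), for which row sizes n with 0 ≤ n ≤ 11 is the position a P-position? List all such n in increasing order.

0, 1, 4, 5, 10

Compute g(0), g(1), … for moves {2, 7, 8}:
g(0) = mex{} = 0
g(1) = mex{} = 0
g(2) = mex{0} = 1
g(3) = mex{0} = 1
g(4) = mex{1} = 0
g(5) = mex{1} = 0
g(6) = mex{0} = 1
g(7) = mex{0} = 1
g(8) = mex{0,1} = 2
g(9) = mex{0,1} = 2
g(10) = mex{1,2} = 0
g(11) = mex{0,1,2} = 3
The P-positions (g = 0) in 0..11 are 0, 1, 4, 5, 10.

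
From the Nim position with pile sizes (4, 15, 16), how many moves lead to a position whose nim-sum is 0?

1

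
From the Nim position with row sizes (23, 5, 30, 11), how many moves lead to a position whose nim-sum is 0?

3

Nim-sum: 23 XOR 5 XOR 30 XOR 11 = 7.
The overall nim-sum is X = 7. A row of size p has a winning move iff p XOR X < p (reduce it to p XOR X).
  23: 23 XOR 7 = 16 < 23 — winning move (to 16).
  5: 5 XOR 7 = 2 < 5 — winning move (to 2).
  30: 30 XOR 7 = 25 < 30 — winning move (to 25).
  11: 11 XOR 7 = 12 ≥ 11 — no move.
That gives 3 winning moves.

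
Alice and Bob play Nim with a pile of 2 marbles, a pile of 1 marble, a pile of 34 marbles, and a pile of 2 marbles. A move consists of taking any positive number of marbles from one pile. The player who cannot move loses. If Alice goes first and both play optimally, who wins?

Alice wins

Compute the nim-sum pairwise:
2 ^ 1 = 3
3 ^ 34 = 33
33 ^ 2 = 35
The nim-sum is 35 ≠ 0, so this is an N-position: the player to move can win; Alice has a winning move.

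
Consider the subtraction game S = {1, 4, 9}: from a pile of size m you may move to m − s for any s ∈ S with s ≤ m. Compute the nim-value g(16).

1

Grundy values for subtraction set {1, 4, 9}:
k:     0  1  2  3  4  5  6  7  8  9 10 11 12 13 14 15 16
g(k):  0  1  0  1  2  0  1  0  1  2  0  1  0  1  2  0  1
So g(16) = 1.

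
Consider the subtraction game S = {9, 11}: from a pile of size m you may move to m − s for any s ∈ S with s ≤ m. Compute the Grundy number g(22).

0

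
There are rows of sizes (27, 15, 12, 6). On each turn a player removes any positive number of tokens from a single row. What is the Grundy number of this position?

30

Nim-sum: 27 ^ 15 ^ 12 ^ 6 = 30.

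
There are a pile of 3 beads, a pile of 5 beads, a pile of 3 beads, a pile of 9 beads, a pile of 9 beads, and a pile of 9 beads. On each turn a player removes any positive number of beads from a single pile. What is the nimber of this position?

12

Nim-sum: 3 ⊕ 5 ⊕ 3 ⊕ 9 ⊕ 9 ⊕ 9 = 12.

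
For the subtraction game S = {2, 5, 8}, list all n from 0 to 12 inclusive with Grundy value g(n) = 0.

0, 1, 4, 7, 10, 11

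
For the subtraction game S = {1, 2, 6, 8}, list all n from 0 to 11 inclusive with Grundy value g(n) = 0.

0, 3, 7, 10

Compute g(0), g(1), … for moves {1, 2, 6, 8}:
k:     0  1  2  3  4  5  6  7  8  9 10 11
g(k):  0  1  2  0  1  2  3  0  1  2  0  1
The P-positions (g = 0) in 0..11 are 0, 3, 7, 10.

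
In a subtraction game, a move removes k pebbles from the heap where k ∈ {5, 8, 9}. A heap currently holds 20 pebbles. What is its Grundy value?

Compute g(0), g(1), … for moves {5, 8, 9}:
k:     0  1  2  3  4  5  6  7  8  9 10 11 12 13 14 15 16 17 18 19 20
g(k):  0  0  0  0  0  1  1  1  1  1  2  2  2  2  0  0  0  0  0  1  1
So g(20) = 1.

1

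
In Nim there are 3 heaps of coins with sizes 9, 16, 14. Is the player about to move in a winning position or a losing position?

Nim-sum: 9 ⊕ 16 ⊕ 14 = 23.
The nim-sum is 23 ≠ 0, so this is an N-position: the player to move can win.

Winning position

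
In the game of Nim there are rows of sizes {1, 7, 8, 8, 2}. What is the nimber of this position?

4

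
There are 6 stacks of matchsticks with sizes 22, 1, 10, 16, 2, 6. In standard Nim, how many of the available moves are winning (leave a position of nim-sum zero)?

Compute the nim-sum pairwise:
22 XOR 1 = 23
23 XOR 10 = 29
29 XOR 16 = 13
13 XOR 2 = 15
15 XOR 6 = 9
The overall nim-sum is X = 9. A stack of size p has a winning move iff p XOR X < p (reduce it to p XOR X).
  22: 22 XOR 9 = 31 ≥ 22 — no move.
  1: 1 XOR 9 = 8 ≥ 1 — no move.
  10: 10 XOR 9 = 3 < 10 — winning move (to 3).
  16: 16 XOR 9 = 25 ≥ 16 — no move.
  2: 2 XOR 9 = 11 ≥ 2 — no move.
  6: 6 XOR 9 = 15 ≥ 6 — no move.
That gives 1 winning move.

1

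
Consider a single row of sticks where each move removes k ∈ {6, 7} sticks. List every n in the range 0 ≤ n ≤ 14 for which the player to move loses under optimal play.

0, 1, 2, 3, 4, 5, 13, 14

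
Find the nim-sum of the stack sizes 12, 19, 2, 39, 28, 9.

47

Nim-sum: 12 ^ 19 ^ 2 ^ 39 ^ 28 ^ 9 = 47.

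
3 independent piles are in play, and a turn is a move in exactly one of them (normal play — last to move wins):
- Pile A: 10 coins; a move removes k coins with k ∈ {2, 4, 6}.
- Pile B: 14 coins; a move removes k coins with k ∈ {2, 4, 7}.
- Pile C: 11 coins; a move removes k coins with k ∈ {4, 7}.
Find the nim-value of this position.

Build the Grundy sequence for pile A with g(k) = mex{g(k−s) : s ∈ {2, 4, 6}, s ≤ k}:
g(0) = mex{} = 0
g(1) = mex{} = 0
g(2) = mex{0} = 1
g(3) = mex{0} = 1
g(4) = mex{0,1} = 2
g(5) = mex{0,1} = 2
g(6) = mex{0,1,2} = 3
g(7) = mex{0,1,2} = 3
g(8) = mex{1,2,3} = 0
g(9) = mex{1,2,3} = 0
g(10) = mex{0,2,3} = 1
So g(10) = 1.
For pile B, compute g(0), g(1), … with moves {2, 4, 7}:
g(0) = mex{} = 0
g(1) = mex{} = 0
g(2) = mex{0} = 1
g(3) = mex{0} = 1
g(4) = mex{0,1} = 2
g(5) = mex{0,1} = 2
g(6) = mex{1,2} = 0
g(7) = mex{0,1,2} = 3
g(8) = mex{0,2} = 1
g(9) = mex{1,2,3} = 0
g(10) = mex{0,1} = 2
g(11) = mex{0,2,3} = 1
g(12) = mex{1,2} = 0
g(13) = mex{0,1} = 2
g(14) = mex{0,2,3} = 1
So g(14) = 1.
For pile C, compute g(0), g(1), … with moves {4, 7}:
g(0) = mex{} = 0
g(1) = mex{} = 0
g(2) = mex{} = 0
g(3) = mex{} = 0
g(4) = mex{0} = 1
g(5) = mex{0} = 1
g(6) = mex{0} = 1
g(7) = mex{0} = 1
g(8) = mex{0,1} = 2
g(9) = mex{0,1} = 2
g(10) = mex{0,1} = 2
g(11) = mex{1} = 0
So g(11) = 0.
By the Sprague-Grundy theorem, the Grundy value of a sum of independent games is the XOR of the component values.
Combined value = 1 XOR 1 XOR 0 = 0.

0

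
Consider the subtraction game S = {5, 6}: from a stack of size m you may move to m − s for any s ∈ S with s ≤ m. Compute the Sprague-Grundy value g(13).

0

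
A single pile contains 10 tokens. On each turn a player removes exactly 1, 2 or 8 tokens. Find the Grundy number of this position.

Build the Grundy sequence with g(k) = mex{g(k−s) : s ∈ {1, 2, 8}, s ≤ k}:
g(0) = mex{} = 0
g(1) = mex{0} = 1
g(2) = mex{0,1} = 2
g(3) = mex{1,2} = 0
g(4) = mex{0,2} = 1
g(5) = mex{0,1} = 2
g(6) = mex{1,2} = 0
g(7) = mex{0,2} = 1
g(8) = mex{0,1} = 2
g(9) = mex{1,2} = 0
g(10) = mex{0,2} = 1
So g(10) = 1.

1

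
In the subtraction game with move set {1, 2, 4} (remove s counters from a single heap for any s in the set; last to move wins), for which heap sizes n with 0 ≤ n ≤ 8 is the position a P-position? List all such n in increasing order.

0, 3, 6

Compute g(0), g(1), … for moves {1, 2, 4}:
k:     0  1  2  3  4  5  6  7  8
g(k):  0  1  2  0  1  2  0  1  2
The P-positions (g = 0) in 0..8 are 0, 3, 6.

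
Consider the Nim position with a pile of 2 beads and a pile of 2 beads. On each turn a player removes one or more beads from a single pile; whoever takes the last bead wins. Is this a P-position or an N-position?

P-position

Compute the nim-sum pairwise:
2 ^ 2 = 0
The nim-sum is 0, so this is a P-position: the player to move is in a losing position under optimal play.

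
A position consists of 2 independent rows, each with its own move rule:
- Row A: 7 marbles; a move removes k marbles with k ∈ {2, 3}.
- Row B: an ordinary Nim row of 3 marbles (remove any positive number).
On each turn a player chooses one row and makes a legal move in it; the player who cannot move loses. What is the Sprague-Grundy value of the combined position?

For row A, compute g(0), g(1), … with moves {2, 3}:
k:     0  1  2  3  4  5  6  7
g(k):  0  0  1  1  2  0  0  1
So g(7) = 1.
Row B is a plain Nim row of size 3, so its Grundy value is 3.
By the Sprague-Grundy theorem, the Grundy value of a sum of independent games is the XOR of the component values.
Combined value = 1 XOR 3 = 2.

2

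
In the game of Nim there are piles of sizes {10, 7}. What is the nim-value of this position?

13

In binary:
  1010  (10)
  0111  (7)
  ----
  1101  (13)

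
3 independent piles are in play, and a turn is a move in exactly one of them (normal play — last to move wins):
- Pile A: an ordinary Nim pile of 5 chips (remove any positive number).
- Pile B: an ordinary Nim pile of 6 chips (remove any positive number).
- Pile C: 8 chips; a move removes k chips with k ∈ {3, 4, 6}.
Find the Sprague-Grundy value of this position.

1

Pile A is a plain Nim pile of size 5, so its Grundy value is 5.
Pile B is a plain Nim pile of size 6, so its Grundy value is 6.
For pile C, compute g(0), g(1), … with moves {3, 4, 6}:
g(0) = mex{} = 0
g(1) = mex{} = 0
g(2) = mex{} = 0
g(3) = mex{0} = 1
g(4) = mex{0} = 1
g(5) = mex{0} = 1
g(6) = mex{0,1} = 2
g(7) = mex{0,1} = 2
g(8) = mex{0,1} = 2
So g(8) = 2.
The value of a disjunctive sum is the nim-sum of the parts.
Combined value = 5 XOR 6 XOR 2 = 1.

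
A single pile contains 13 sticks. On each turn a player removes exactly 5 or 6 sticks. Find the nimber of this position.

0

Build the Grundy sequence with g(k) = mex{g(k−s) : s ∈ {5, 6}, s ≤ k}:
g(0) = mex{} = 0
g(1) = mex{} = 0
g(2) = mex{} = 0
g(3) = mex{} = 0
g(4) = mex{} = 0
g(5) = mex{0} = 1
g(6) = mex{0} = 1
g(7) = mex{0} = 1
g(8) = mex{0} = 1
g(9) = mex{0} = 1
g(10) = mex{0,1} = 2
g(11) = mex{1} = 0
g(12) = mex{1} = 0
g(13) = mex{1} = 0
So g(13) = 0.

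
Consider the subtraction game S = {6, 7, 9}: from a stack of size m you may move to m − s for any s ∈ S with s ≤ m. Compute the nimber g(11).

1

Build the Grundy sequence with g(k) = mex{g(k−s) : s ∈ {6, 7, 9}, s ≤ k}:
k:     0  1  2  3  4  5  6  7  8  9 10 11
g(k):  0  0  0  0  0  0  1  1  1  1  1  1
So g(11) = 1.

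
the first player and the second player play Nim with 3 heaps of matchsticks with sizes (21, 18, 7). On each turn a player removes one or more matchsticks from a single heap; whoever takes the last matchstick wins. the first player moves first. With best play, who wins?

the second player wins

Nim-sum: 21 ⊕ 18 ⊕ 7 = 0.
The nim-sum is 0, so this is a P-position: the player to move is in a losing position under optimal play; the first player is about to move from it and so loses — the second player wins.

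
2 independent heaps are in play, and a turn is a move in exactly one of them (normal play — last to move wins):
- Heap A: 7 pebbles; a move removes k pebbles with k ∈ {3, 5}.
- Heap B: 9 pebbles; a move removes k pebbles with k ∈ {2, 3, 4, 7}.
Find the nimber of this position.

Build the Grundy sequence for heap A with g(k) = mex{g(k−s) : s ∈ {3, 5}, s ≤ k}:
k:     0  1  2  3  4  5  6  7
g(k):  0  0  0  1  1  1  2  2
So g(7) = 2.
Grundy values for heap B (subtraction set {2, 3, 4, 7}):
g(0) = mex{} = 0
g(1) = mex{} = 0
g(2) = mex{0} = 1
g(3) = mex{0} = 1
g(4) = mex{0,1} = 2
g(5) = mex{0,1} = 2
g(6) = mex{1,2} = 0
g(7) = mex{0,1,2} = 3
g(8) = mex{0,2} = 1
g(9) = mex{0,1,2,3} = 4
So g(9) = 4.
The value of a disjunctive sum is the nim-sum of the parts.
Combined value = 2 XOR 4 = 6.

6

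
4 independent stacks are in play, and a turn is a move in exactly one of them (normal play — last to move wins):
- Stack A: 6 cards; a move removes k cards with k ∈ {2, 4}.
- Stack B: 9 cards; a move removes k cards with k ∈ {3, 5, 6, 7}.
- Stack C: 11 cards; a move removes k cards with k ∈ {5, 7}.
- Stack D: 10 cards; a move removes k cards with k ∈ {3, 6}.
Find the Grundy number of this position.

1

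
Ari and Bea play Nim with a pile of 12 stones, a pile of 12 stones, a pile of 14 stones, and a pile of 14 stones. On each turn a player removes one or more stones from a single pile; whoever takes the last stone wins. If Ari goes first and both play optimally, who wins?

Nim-sum: 12 ^ 12 ^ 14 ^ 14 = 0.
The nim-sum is 0, so this is a P-position: the player to move is in a losing position under optimal play; Ari is about to move from it and so loses — Bea wins.

Bea wins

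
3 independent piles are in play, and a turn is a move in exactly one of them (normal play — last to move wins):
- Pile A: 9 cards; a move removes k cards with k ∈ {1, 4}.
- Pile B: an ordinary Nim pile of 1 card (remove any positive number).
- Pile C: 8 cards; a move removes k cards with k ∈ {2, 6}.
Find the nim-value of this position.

Build the Grundy sequence for pile A with g(k) = mex{g(k−s) : s ∈ {1, 4}, s ≤ k}:
g(0) = mex{} = 0
g(1) = mex{0} = 1
g(2) = mex{1} = 0
g(3) = mex{0} = 1
g(4) = mex{0,1} = 2
g(5) = mex{1,2} = 0
g(6) = mex{0} = 1
g(7) = mex{1} = 0
g(8) = mex{0,2} = 1
g(9) = mex{0,1} = 2
So g(9) = 2.
Pile B is a plain Nim pile of size 1, so its Grundy value is 1.
For pile C, compute g(0), g(1), … with moves {2, 6}:
k:     0  1  2  3  4  5  6  7  8
g(k):  0  0  1  1  0  0  1  1  0
So g(8) = 0.
By the Sprague-Grundy theorem, the Grundy value of a sum of independent games is the XOR of the component values.
Combined value = 2 XOR 1 XOR 0 = 3.

3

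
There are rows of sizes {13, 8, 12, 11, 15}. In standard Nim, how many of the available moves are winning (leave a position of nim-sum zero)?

5

Compute the nim-sum pairwise:
13 ⊕ 8 = 5
5 ⊕ 12 = 9
9 ⊕ 11 = 2
2 ⊕ 15 = 13
The overall nim-sum is X = 13. A row of size p has a winning move iff p XOR X < p (reduce it to p XOR X).
  13: 13 XOR 13 = 0 < 13 — winning move (to 0).
  8: 8 XOR 13 = 5 < 8 — winning move (to 5).
  12: 12 XOR 13 = 1 < 12 — winning move (to 1).
  11: 11 XOR 13 = 6 < 11 — winning move (to 6).
  15: 15 XOR 13 = 2 < 15 — winning move (to 2).
That gives 5 winning moves.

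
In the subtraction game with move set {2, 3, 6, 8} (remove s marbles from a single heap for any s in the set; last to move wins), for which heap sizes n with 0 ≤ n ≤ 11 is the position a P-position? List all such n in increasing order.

0, 1, 5, 10

Grundy values for subtraction set {2, 3, 6, 8}:
g(0) = mex{} = 0
g(1) = mex{} = 0
g(2) = mex{0} = 1
g(3) = mex{0} = 1
g(4) = mex{0,1} = 2
g(5) = mex{1} = 0
g(6) = mex{0,1,2} = 3
g(7) = mex{0,2} = 1
g(8) = mex{0,1,3} = 2
g(9) = mex{0,1,3} = 2
g(10) = mex{1,2} = 0
g(11) = mex{0,1,2} = 3
The P-positions (g = 0) in 0..11 are 0, 1, 5, 10.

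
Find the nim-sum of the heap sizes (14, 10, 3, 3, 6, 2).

0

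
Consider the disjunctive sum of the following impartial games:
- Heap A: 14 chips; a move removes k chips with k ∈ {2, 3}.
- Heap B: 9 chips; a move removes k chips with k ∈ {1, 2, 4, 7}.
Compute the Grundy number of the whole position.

2

Grundy values for heap A (subtraction set {2, 3}):
k:     0  1  2  3  4  5  6  7  8  9 10 11 12 13 14
g(k):  0  0  1  1  2  0  0  1  1  2  0  0  1  1  2
So g(14) = 2.
For heap B, compute g(0), g(1), … with moves {1, 2, 4, 7}:
g(0) = mex{} = 0
g(1) = mex{0} = 1
g(2) = mex{0,1} = 2
g(3) = mex{1,2} = 0
g(4) = mex{0,2} = 1
g(5) = mex{0,1} = 2
g(6) = mex{1,2} = 0
g(7) = mex{0,2} = 1
g(8) = mex{0,1} = 2
g(9) = mex{1,2} = 0
So g(9) = 0.
By the Sprague-Grundy theorem, the Grundy value of a sum of independent games is the XOR of the component values.
Combined value = 2 XOR 0 = 2.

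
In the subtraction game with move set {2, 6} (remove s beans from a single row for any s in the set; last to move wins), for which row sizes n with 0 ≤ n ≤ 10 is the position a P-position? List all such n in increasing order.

0, 1, 4, 5, 8, 9

Grundy values for subtraction set {2, 6}:
k:     0  1  2  3  4  5  6  7  8  9 10
g(k):  0  0  1  1  0  0  1  1  0  0  1
The P-positions (g = 0) in 0..10 are 0, 1, 4, 5, 8, 9.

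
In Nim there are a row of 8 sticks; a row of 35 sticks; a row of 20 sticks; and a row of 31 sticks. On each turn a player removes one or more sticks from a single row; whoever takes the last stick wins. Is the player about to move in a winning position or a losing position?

Winning position

Compute the nim-sum pairwise:
8 ^ 35 = 43
43 ^ 20 = 63
63 ^ 31 = 32
The nim-sum is 32 ≠ 0, so this is an N-position: the player to move can win.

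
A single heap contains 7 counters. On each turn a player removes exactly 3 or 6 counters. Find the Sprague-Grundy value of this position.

2

Compute g(0), g(1), … for moves {3, 6}:
k:     0  1  2  3  4  5  6  7
g(k):  0  0  0  1  1  1  2  2
So g(7) = 2.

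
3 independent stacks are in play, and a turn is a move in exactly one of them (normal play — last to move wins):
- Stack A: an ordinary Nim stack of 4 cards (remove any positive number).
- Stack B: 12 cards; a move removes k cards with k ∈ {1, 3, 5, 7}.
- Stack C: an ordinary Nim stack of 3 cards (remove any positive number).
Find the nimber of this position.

7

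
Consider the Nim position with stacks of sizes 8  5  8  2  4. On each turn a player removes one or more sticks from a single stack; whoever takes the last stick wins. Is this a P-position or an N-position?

N-position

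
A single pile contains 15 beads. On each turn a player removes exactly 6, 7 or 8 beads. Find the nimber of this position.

0

Compute g(0), g(1), … for moves {6, 7, 8}:
k:     0  1  2  3  4  5  6  7  8  9 10 11 12 13 14 15
g(k):  0  0  0  0  0  0  1  1  1  1  1  1  2  2  0  0
So g(15) = 0.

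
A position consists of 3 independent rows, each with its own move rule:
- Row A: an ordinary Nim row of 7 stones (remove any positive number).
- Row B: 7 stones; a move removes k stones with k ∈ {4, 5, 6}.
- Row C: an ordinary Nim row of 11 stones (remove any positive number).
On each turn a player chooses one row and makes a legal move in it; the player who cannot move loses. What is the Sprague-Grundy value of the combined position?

13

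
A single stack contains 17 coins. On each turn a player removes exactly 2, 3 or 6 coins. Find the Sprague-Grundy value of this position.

Compute g(0), g(1), … for moves {2, 3, 6}:
k:     0  1  2  3  4  5  6  7  8  9 10 11 12 13 14 15 16 17
g(k):  0  0  1  1  2  0  3  1  2  0  0  1  1  2  0  3  1  2
So g(17) = 2.

2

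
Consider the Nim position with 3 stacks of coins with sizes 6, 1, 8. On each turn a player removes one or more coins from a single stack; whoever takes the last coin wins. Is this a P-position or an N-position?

N-position

In binary:
  0110  (6)
  0001  (1)
  1000  (8)
  ----
  1111  (15)
The nim-sum is 15 ≠ 0, so this is an N-position: the player to move can win.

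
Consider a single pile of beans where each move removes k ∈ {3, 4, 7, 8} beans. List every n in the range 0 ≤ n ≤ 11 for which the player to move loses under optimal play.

Grundy values for subtraction set {3, 4, 7, 8}:
g(0) = mex{} = 0
g(1) = mex{} = 0
g(2) = mex{} = 0
g(3) = mex{0} = 1
g(4) = mex{0} = 1
g(5) = mex{0} = 1
g(6) = mex{0,1} = 2
g(7) = mex{0,1} = 2
g(8) = mex{0,1} = 2
g(9) = mex{0,1,2} = 3
g(10) = mex{0,1,2} = 3
g(11) = mex{1,2} = 0
The P-positions (g = 0) in 0..11 are 0, 1, 2, 11.

0, 1, 2, 11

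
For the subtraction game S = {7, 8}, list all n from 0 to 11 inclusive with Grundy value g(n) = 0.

0, 1, 2, 3, 4, 5, 6

Compute g(0), g(1), … for moves {7, 8}:
g(0) = mex{} = 0
g(1) = mex{} = 0
g(2) = mex{} = 0
g(3) = mex{} = 0
g(4) = mex{} = 0
g(5) = mex{} = 0
g(6) = mex{} = 0
g(7) = mex{0} = 1
g(8) = mex{0} = 1
g(9) = mex{0} = 1
g(10) = mex{0} = 1
g(11) = mex{0} = 1
The P-positions (g = 0) in 0..11 are 0, 1, 2, 3, 4, 5, 6.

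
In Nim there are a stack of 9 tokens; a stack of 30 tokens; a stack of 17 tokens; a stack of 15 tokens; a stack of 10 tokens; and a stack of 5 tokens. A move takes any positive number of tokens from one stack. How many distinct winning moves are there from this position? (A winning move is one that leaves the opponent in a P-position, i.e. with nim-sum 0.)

3

Nim-sum: 9 XOR 30 XOR 17 XOR 15 XOR 10 XOR 5 = 6.
The overall nim-sum is X = 6. A stack of size p has a winning move iff p XOR X < p (reduce it to p XOR X).
  9: 9 XOR 6 = 15 ≥ 9 — no move.
  30: 30 XOR 6 = 24 < 30 — winning move (to 24).
  17: 17 XOR 6 = 23 ≥ 17 — no move.
  15: 15 XOR 6 = 9 < 15 — winning move (to 9).
  10: 10 XOR 6 = 12 ≥ 10 — no move.
  5: 5 XOR 6 = 3 < 5 — winning move (to 3).
That gives 3 winning moves.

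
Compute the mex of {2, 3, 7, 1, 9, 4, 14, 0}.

The values 0, 1, 2, 3, 4 are all present; 5 is the first non-negative integer missing from the set.

5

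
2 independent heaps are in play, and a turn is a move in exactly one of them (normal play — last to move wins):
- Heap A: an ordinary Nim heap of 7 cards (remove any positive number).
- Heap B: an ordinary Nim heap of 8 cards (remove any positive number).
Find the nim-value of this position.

15

Heap A is a plain Nim heap of size 7, so its Grundy value is 7.
Heap B is a plain Nim heap of size 8, so its Grundy value is 8.
The value of a disjunctive sum is the nim-sum of the parts.
Combined value = 7 ⊕ 8 = 15.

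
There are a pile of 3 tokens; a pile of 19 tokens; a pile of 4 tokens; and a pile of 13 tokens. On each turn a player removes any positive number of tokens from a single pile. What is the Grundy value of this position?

25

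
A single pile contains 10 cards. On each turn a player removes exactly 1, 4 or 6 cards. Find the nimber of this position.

Grundy values for subtraction set {1, 4, 6}:
k:     0  1  2  3  4  5  6  7  8  9 10
g(k):  0  1  0  1  2  0  1  0  1  2  0
So g(10) = 0.

0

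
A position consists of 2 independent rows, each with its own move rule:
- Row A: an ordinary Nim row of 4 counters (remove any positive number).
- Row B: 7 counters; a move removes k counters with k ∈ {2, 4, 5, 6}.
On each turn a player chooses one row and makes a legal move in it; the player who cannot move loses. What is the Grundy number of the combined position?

7

Row A is a plain Nim row of size 4, so its Grundy value is 4.
For row B, compute g(0), g(1), … with moves {2, 4, 5, 6}:
g(0) = mex{} = 0
g(1) = mex{} = 0
g(2) = mex{0} = 1
g(3) = mex{0} = 1
g(4) = mex{0,1} = 2
g(5) = mex{0,1} = 2
g(6) = mex{0,1,2} = 3
g(7) = mex{0,1,2} = 3
So g(7) = 3.
The value of a disjunctive sum is the nim-sum of the parts.
Combined value = 4 XOR 3 = 7.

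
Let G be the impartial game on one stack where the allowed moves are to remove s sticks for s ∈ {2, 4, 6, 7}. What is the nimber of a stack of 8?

4

Compute g(0), g(1), … for moves {2, 4, 6, 7}:
k:     0  1  2  3  4  5  6  7  8
g(k):  0  0  1  1  2  2  3  3  4
So g(8) = 4.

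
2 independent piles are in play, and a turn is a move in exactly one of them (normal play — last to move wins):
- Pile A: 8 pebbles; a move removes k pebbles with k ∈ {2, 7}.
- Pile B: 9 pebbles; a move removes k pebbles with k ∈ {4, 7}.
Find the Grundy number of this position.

For pile A, compute g(0), g(1), … with moves {2, 7}:
k:     0  1  2  3  4  5  6  7  8
g(k):  0  0  1  1  0  0  1  1  2
So g(8) = 2.
Grundy values for pile B (subtraction set {4, 7}):
k:     0  1  2  3  4  5  6  7  8  9
g(k):  0  0  0  0  1  1  1  1  2  2
So g(9) = 2.
By the Sprague-Grundy theorem, the Grundy value of a sum of independent games is the XOR of the component values.
Combined value = 2 XOR 2 = 0.

0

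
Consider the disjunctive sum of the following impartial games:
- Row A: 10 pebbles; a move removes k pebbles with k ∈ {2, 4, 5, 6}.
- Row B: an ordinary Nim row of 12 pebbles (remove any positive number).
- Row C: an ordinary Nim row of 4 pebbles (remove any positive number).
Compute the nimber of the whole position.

Grundy values for row A (subtraction set {2, 4, 5, 6}):
g(0) = mex{} = 0
g(1) = mex{} = 0
g(2) = mex{0} = 1
g(3) = mex{0} = 1
g(4) = mex{0,1} = 2
g(5) = mex{0,1} = 2
g(6) = mex{0,1,2} = 3
g(7) = mex{0,1,2} = 3
g(8) = mex{1,2,3} = 0
g(9) = mex{1,2,3} = 0
g(10) = mex{0,2,3} = 1
So g(10) = 1.
Row B is a plain Nim row of size 12, so its Grundy value is 12.
Row C is a plain Nim row of size 4, so its Grundy value is 4.
The value of a disjunctive sum is the nim-sum of the parts.
Combined value = 1 ⊕ 12 ⊕ 4 = 9.

9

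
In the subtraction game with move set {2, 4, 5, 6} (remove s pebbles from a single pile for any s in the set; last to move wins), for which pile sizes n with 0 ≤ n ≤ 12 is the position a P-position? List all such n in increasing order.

Compute g(0), g(1), … for moves {2, 4, 5, 6}:
k:     0  1  2  3  4  5  6  7  8  9 10 11 12
g(k):  0  0  1  1  2  2  3  3  0  0  1  1  2
The P-positions (g = 0) in 0..12 are 0, 1, 8, 9.

0, 1, 8, 9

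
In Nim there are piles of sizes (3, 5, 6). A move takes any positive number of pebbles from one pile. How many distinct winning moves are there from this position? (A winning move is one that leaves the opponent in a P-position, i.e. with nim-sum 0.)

Bitwise XOR of the heap sizes:
  011  (3)
  101  (5)
  110  (6)
  ---
  000  (0)
The nim-sum is already 0, so every move leaves a nonzero nim-sum — there are no winning moves.

0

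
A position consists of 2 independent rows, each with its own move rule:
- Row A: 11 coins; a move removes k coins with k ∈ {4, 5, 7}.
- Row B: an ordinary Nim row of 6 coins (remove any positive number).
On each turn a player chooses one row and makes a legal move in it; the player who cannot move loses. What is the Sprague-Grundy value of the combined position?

6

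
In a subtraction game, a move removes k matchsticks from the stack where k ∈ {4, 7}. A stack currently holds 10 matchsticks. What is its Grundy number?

Compute g(0), g(1), … for moves {4, 7}:
k:     0  1  2  3  4  5  6  7  8  9 10
g(k):  0  0  0  0  1  1  1  1  2  2  2
So g(10) = 2.

2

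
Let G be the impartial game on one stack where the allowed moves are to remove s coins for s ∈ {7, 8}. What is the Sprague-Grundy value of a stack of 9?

1

Build the Grundy sequence with g(k) = mex{g(k−s) : s ∈ {7, 8}, s ≤ k}:
g(0) = mex{} = 0
g(1) = mex{} = 0
g(2) = mex{} = 0
g(3) = mex{} = 0
g(4) = mex{} = 0
g(5) = mex{} = 0
g(6) = mex{} = 0
g(7) = mex{0} = 1
g(8) = mex{0} = 1
g(9) = mex{0} = 1
So g(9) = 1.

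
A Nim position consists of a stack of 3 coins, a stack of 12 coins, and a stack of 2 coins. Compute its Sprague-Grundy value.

13

Compute the nim-sum pairwise:
3 ⊕ 12 = 15
15 ⊕ 2 = 13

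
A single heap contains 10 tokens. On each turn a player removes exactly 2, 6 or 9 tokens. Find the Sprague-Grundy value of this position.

Compute g(0), g(1), … for moves {2, 6, 9}:
g(0) = mex{} = 0
g(1) = mex{} = 0
g(2) = mex{0} = 1
g(3) = mex{0} = 1
g(4) = mex{1} = 0
g(5) = mex{1} = 0
g(6) = mex{0} = 1
g(7) = mex{0} = 1
g(8) = mex{1} = 0
g(9) = mex{0,1} = 2
g(10) = mex{0} = 1
So g(10) = 1.

1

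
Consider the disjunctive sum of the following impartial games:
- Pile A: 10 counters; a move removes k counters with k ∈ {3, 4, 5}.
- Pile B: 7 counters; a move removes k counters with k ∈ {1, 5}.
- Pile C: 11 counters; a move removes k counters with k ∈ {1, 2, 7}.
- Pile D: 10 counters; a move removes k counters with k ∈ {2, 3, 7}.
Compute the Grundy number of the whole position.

For pile A, compute g(0), g(1), … with moves {3, 4, 5}:
k:     0  1  2  3  4  5  6  7  8  9 10
g(k):  0  0  0  1  1  1  2  2  0  0  0
So g(10) = 0.
Grundy values for pile B (subtraction set {1, 5}):
k:     0  1  2  3  4  5  6  7
g(k):  0  1  0  1  0  1  0  1
So g(7) = 1.
Build the Grundy sequence for pile C with g(k) = mex{g(k−s) : s ∈ {1, 2, 7}, s ≤ k}:
g(0) = mex{} = 0
g(1) = mex{0} = 1
g(2) = mex{0,1} = 2
g(3) = mex{1,2} = 0
g(4) = mex{0,2} = 1
g(5) = mex{0,1} = 2
g(6) = mex{1,2} = 0
g(7) = mex{0,2} = 1
g(8) = mex{0,1} = 2
g(9) = mex{1,2} = 0
g(10) = mex{0,2} = 1
g(11) = mex{0,1} = 2
So g(11) = 2.
For pile D, compute g(0), g(1), … with moves {2, 3, 7}:
k:     0  1  2  3  4  5  6  7  8  9 10
g(k):  0  0  1  1  2  0  0  1  1  2  0
So g(10) = 0.
The value of a disjunctive sum is the nim-sum of the parts.
Combined value = 0 XOR 1 XOR 2 XOR 0 = 3.

3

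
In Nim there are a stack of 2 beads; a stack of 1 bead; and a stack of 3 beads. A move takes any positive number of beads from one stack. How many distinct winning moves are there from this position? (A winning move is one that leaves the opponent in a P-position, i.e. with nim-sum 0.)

0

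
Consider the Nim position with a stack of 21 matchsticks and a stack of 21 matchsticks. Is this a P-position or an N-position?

P-position

Nim-sum: 21 XOR 21 = 0.
The nim-sum is 0, so this is a P-position: the player to move is in a losing position under optimal play.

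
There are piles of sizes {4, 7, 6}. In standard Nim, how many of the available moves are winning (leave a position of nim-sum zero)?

3

In binary:
  100  (4)
  111  (7)
  110  (6)
  ---
  101  (5)
The overall nim-sum is X = 5. A pile of size p has a winning move iff p XOR X < p (reduce it to p XOR X).
  4: 4 XOR 5 = 1 < 4 — winning move (to 1).
  7: 7 XOR 5 = 2 < 7 — winning move (to 2).
  6: 6 XOR 5 = 3 < 6 — winning move (to 3).
That gives 3 winning moves.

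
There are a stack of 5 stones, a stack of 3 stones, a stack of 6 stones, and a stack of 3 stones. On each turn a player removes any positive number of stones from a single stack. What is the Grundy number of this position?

3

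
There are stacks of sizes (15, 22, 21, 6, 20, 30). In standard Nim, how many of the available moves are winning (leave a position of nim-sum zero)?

Compute the nim-sum pairwise:
15 ^ 22 = 25
25 ^ 21 = 12
12 ^ 6 = 10
10 ^ 20 = 30
30 ^ 30 = 0
The nim-sum is already 0, so every move leaves a nonzero nim-sum — there are no winning moves.

0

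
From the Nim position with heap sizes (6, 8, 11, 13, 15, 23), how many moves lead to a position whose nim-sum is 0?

1

Compute the nim-sum pairwise:
6 ^ 8 = 14
14 ^ 11 = 5
5 ^ 13 = 8
8 ^ 15 = 7
7 ^ 23 = 16
The overall nim-sum is X = 16. A heap of size p has a winning move iff p XOR X < p (reduce it to p XOR X).
  6: 6 XOR 16 = 22 ≥ 6 — no move.
  8: 8 XOR 16 = 24 ≥ 8 — no move.
  11: 11 XOR 16 = 27 ≥ 11 — no move.
  13: 13 XOR 16 = 29 ≥ 13 — no move.
  15: 15 XOR 16 = 31 ≥ 15 — no move.
  23: 23 XOR 16 = 7 < 23 — winning move (to 7).
That gives 1 winning move.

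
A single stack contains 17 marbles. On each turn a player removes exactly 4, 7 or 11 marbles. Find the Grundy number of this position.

0

Grundy values for subtraction set {4, 7, 11}:
k:     0  1  2  3  4  5  6  7  8  9 10 11 12 13 14 15 16 17
g(k):  0  0  0  0  1  1  1  1  2  2  2  2  3  3  3  0  0  0
So g(17) = 0.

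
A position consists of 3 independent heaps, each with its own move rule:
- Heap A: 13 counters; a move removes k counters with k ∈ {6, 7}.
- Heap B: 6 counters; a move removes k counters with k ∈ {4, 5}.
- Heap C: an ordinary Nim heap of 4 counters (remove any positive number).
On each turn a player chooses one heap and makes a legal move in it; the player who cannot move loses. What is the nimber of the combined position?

Build the Grundy sequence for heap A with g(k) = mex{g(k−s) : s ∈ {6, 7}, s ≤ k}:
k:     0  1  2  3  4  5  6  7  8  9 10 11 12 13
g(k):  0  0  0  0  0  0  1  1  1  1  1  1  2  0
So g(13) = 0.
Grundy values for heap B (subtraction set {4, 5}):
g(0) = mex{} = 0
g(1) = mex{} = 0
g(2) = mex{} = 0
g(3) = mex{} = 0
g(4) = mex{0} = 1
g(5) = mex{0} = 1
g(6) = mex{0} = 1
So g(6) = 1.
Heap C is a plain Nim heap of size 4, so its Grundy value is 4.
The value of a disjunctive sum is the nim-sum of the parts.
Combined value = 0 XOR 1 XOR 4 = 5.

5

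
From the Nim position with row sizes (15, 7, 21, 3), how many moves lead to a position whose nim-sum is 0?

Compute the nim-sum pairwise:
15 ^ 7 = 8
8 ^ 21 = 29
29 ^ 3 = 30
The overall nim-sum is X = 30. A row of size p has a winning move iff p XOR X < p (reduce it to p XOR X).
  15: 15 XOR 30 = 17 ≥ 15 — no move.
  7: 7 XOR 30 = 25 ≥ 7 — no move.
  21: 21 XOR 30 = 11 < 21 — winning move (to 11).
  3: 3 XOR 30 = 29 ≥ 3 — no move.
That gives 1 winning move.

1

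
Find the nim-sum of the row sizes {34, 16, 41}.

27

In binary:
  100010  (34)
  010000  (16)
  101001  (41)
  ------
  011011  (27)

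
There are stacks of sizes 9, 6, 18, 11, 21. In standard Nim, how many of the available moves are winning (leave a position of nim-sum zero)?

3

Bitwise XOR of the heap sizes:
  01001  (9)
  00110  (6)
  10010  (18)
  01011  (11)
  10101  (21)
  -----
  00011  (3)
The overall nim-sum is X = 3. A stack of size p has a winning move iff p XOR X < p (reduce it to p XOR X).
  9: 9 XOR 3 = 10 ≥ 9 — no move.
  6: 6 XOR 3 = 5 < 6 — winning move (to 5).
  18: 18 XOR 3 = 17 < 18 — winning move (to 17).
  11: 11 XOR 3 = 8 < 11 — winning move (to 8).
  21: 21 XOR 3 = 22 ≥ 21 — no move.
That gives 3 winning moves.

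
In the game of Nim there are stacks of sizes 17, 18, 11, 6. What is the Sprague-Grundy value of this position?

Bitwise XOR of the heap sizes:
  10001  (17)
  10010  (18)
  01011  (11)
  00110  (6)
  -----
  01110  (14)

14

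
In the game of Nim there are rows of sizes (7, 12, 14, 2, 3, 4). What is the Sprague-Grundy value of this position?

0

Compute the nim-sum pairwise:
7 ^ 12 = 11
11 ^ 14 = 5
5 ^ 2 = 7
7 ^ 3 = 4
4 ^ 4 = 0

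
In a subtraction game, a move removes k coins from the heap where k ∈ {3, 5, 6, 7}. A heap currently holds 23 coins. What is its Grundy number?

Build the Grundy sequence with g(k) = mex{g(k−s) : s ∈ {3, 5, 6, 7}, s ≤ k}:
k:     0  1  2  3  4  5  6  7  8  9 10 11 12 13 14 15 16 17 18 19 20 21 22 23
g(k):  0  0  0  1  1  1  2  2  2  3  0  0  0  1  1  1  2  2  2  3  0  0  0  1
So g(23) = 1.

1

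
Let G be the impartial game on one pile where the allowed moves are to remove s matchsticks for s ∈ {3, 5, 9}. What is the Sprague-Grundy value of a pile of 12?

0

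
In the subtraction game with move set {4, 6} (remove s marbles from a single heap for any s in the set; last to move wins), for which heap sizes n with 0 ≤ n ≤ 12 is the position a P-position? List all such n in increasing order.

0, 1, 2, 3, 10, 11, 12

Build the Grundy sequence with g(k) = mex{g(k−s) : s ∈ {4, 6}, s ≤ k}:
k:     0  1  2  3  4  5  6  7  8  9 10 11 12
g(k):  0  0  0  0  1  1  1  1  2  2  0  0  0
The P-positions (g = 0) in 0..12 are 0, 1, 2, 3, 10, 11, 12.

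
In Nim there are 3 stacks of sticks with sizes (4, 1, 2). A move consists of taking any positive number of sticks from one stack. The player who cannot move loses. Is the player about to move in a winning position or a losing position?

Compute the nim-sum pairwise:
4 ⊕ 1 = 5
5 ⊕ 2 = 7
The nim-sum is 7 ≠ 0, so this is an N-position: the player to move can win.

Winning position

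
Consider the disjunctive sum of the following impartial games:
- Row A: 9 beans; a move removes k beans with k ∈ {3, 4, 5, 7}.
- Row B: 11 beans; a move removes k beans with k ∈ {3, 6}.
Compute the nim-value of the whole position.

3

Grundy values for row A (subtraction set {3, 4, 5, 7}):
k:     0  1  2  3  4  5  6  7  8  9
g(k):  0  0  0  1  1  1  2  2  2  3
So g(9) = 3.
For row B, compute g(0), g(1), … with moves {3, 6}:
k:     0  1  2  3  4  5  6  7  8  9 10 11
g(k):  0  0  0  1  1  1  2  2  2  0  0  0
So g(11) = 0.
The value of a disjunctive sum is the nim-sum of the parts.
Combined value = 3 ⊕ 0 = 3.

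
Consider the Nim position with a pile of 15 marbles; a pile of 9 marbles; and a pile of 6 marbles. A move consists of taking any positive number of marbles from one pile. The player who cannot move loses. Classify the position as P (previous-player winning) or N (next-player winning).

P-position

Write each in binary and XOR column by column:
  1111  (15)
  1001  (9)
  0110  (6)
  ----
  0000  (0)
The nim-sum is 0, so this is a P-position: the player to move is in a losing position under optimal play.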